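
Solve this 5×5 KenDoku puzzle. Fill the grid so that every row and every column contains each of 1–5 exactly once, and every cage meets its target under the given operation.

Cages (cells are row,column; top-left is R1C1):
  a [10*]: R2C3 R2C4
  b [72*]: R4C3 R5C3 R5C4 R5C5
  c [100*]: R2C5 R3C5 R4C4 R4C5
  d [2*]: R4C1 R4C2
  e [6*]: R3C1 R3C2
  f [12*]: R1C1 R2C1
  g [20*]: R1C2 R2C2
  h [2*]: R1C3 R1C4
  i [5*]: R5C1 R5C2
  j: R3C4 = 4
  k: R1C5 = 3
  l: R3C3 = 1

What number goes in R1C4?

1

Cage k is a single given cell, which forces R1C5 = 3.
Cage l is a single given cell; hence R3C3 = 1.
Cage j is given, leaving R3C4 = 4.
Row 3 already has 4; hence R3C5 = 5.
Cage b has product 72, so R4C3 = 3.
Cage c has product 100; hence R4C4 = 5.
Row 1 already has 3, so R1C1 = 4.
Row 1 now contains 4; hence R1C2 = 5.
Column 3 now contains 1, so R1C3 = 2.
Cage h needs two cells with product 2, leaving R1C4 = 1.
Cage f needs two cells with product 12; hence R2C1 = 3.
5 is placed in column 2, so R2C2 = 4.
Cage a needs two cells with product 10, leaving R2C3 = 5.
Column 4 already has 5, which forces R2C4 = 2.
Row 2 already has 4; hence R2C5 = 1.
3 is placed in column 1, which forces R3C1 = 2.
2 is placed in row 3, so R3C2 = 3.
2 is placed in column 1, so R4C1 = 1.
1 is placed in row 4, leaving R4C2 = 2.
1 is placed in column 5, which forces R4C5 = 4.
1 is placed in column 1, leaving R5C1 = 5.
5 is placed in column 2, which forces R5C2 = 1.
2 is placed in column 3, leaving R5C3 = 4.
Cage b needs product 72, which forces R5C4 = 3.
4 is placed in column 5, so R5C5 = 2.
Filled in: 4 5 2 1 3 / 3 4 5 2 1 / 2 3 1 4 5 / 1 2 3 5 4 / 5 1 4 3 2.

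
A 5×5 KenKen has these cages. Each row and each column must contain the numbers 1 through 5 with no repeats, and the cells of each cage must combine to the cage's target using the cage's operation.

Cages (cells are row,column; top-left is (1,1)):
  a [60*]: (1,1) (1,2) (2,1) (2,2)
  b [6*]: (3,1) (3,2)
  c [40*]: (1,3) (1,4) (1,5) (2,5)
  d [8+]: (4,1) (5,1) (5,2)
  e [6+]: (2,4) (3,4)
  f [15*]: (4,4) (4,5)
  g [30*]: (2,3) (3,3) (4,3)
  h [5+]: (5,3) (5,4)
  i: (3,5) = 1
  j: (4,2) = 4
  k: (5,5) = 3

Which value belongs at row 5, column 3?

Cage i is given, which forces (3,5) = 1.
J is a freebie, leaving (4,2) = 4.
Cage k is a single given cell, leaving (5,5) = 3.
Cage f needs two cells with product 15, leaving (4,4) = 3.
3 is placed in column 5, which forces (4,5) = 5.
5 is placed in row 4, so (4,3) = 2.
2 is placed in row 4, leaving (4,1) = 1.
Row 3 needs a 4, and only (3,4) is open for it.
Cage e needs two cells with sum 6; hence (2,4) = 2.
2 is placed in row 2, which forces (2,5) = 4.
Cage h needs two cells with sum 5; hence (5,3) = 4.
Column 4 already has 4, which forces (5,4) = 1.
The 4 cells of cage a must have product 60; hence (1,1) = 4.
Cage c needs product 40, leaving (1,3) = 1.
Column 4 now contains 1, which forces (1,4) = 5.
Column 5 already has 4, which forces (1,5) = 2.
5 is placed in row 1, which forces (1,2) = 3.
The 4 cells of cage a must have product 60, leaving (2,1) = 5.
The 4 cells of cage a must have product 60, which forces (2,2) = 1.
Row 2 now contains 5, so (2,3) = 3.
Column 2 now contains 3, leaving (3,2) = 2.
Column 3 now contains 3, so (3,3) = 5.
Column 1 already has 5, leaving (5,1) = 2.
Column 2 already has 2, so (5,2) = 5.
2 is placed in row 3; hence (3,1) = 3.
The full grid is 4 3 1 5 2 / 5 1 3 2 4 / 3 2 5 4 1 / 1 4 2 3 5 / 2 5 4 1 3.

4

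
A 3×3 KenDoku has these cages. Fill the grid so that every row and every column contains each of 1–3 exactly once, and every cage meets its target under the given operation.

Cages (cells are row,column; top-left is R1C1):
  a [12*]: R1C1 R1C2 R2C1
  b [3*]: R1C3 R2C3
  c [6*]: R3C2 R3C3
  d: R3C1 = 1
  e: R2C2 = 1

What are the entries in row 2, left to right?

2 1 3

Cage a needs product 12, so R1C1 = 3.
Cage a has product 12, leaving R1C2 = 2.
Row 1 now contains 3; hence R1C3 = 1.
Cage a needs product 12, leaving R2C1 = 2.
Cage e is given, which forces R2C2 = 1.
Column 3 already has 1, leaving R2C3 = 3.
Cage d is given; hence R3C1 = 1.
2 is placed in column 2; hence R3C2 = 3.
Column 3 now contains 3; hence R3C3 = 2.
Filled in: 3 2 1 / 2 1 3 / 1 3 2.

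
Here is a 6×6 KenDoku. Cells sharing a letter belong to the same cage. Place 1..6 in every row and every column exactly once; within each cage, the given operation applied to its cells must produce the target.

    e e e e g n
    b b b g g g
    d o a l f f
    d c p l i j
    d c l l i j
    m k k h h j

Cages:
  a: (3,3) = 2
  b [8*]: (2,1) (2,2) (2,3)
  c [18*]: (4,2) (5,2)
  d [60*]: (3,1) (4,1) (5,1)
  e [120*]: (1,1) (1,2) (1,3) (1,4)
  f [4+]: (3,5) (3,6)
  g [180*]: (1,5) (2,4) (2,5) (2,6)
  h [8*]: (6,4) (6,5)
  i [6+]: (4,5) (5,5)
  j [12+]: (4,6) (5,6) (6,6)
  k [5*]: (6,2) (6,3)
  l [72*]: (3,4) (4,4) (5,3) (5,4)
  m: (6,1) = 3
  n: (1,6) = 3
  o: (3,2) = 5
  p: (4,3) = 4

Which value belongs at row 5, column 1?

2

N is a freebie, leaving (1,6) = 3.
Cage o is a single given cell; hence (3,2) = 5.
Cage a is given; hence (3,3) = 2.
3 is placed in column 6, leaving (3,6) = 1.
P is a freebie, which forces (4,3) = 4.
M is a freebie, which forces (6,1) = 3.
5 is placed in column 2, so (6,2) = 1.
Row 6 already has 1; hence (6,3) = 5.
Column 3 already has 4, leaving (2,3) = 1.
Cage d needs product 60, so (3,1) = 6.
Row 3 now contains 1, so (3,5) = 3.
The 4 cells of cage e must have product 120, so (1,2) = 4.
Column 3 already has 1, so (1,3) = 6.
Column 2 now contains 4, so (2,2) = 2.
The 4 cells of cage g must have product 180, so (2,4) = 3.
Row 3 already has 3, leaving (3,4) = 4.
Column 3 already has 6; hence (5,3) = 3.
Column 4 already has 4; hence (6,4) = 2.
Row 6 already has 2, so (6,5) = 4.
Row 6 now contains 4, so (6,6) = 6.
Cage g has product 180, which forces (1,5) = 2.
2 is placed in row 2; hence (2,1) = 4.
Cage g needs product 180, which forces (2,5) = 6.
Column 6 now contains 6, which forces (2,6) = 5.
The two cells of cage c must have product 18; hence (4,2) = 3.
Column 6 now contains 6, leaving (4,6) = 2.
3 is placed in row 5, which forces (5,2) = 6.
6 is placed in row 5, which forces (5,4) = 1.
Row 5 now contains 1, leaving (5,5) = 5.
Cage j has sum 12, so (5,6) = 4.
Cage e needs product 120, so (1,1) = 1.
1 is placed in column 4, so (1,4) = 5.
2 is placed in row 4; hence (4,1) = 5.
1 is placed in column 4, so (4,4) = 6.
Column 5 already has 5, which forces (4,5) = 1.
Row 5 already has 5, so (5,1) = 2.
Filled in: 1 4 6 5 2 3 / 4 2 1 3 6 5 / 6 5 2 4 3 1 / 5 3 4 6 1 2 / 2 6 3 1 5 4 / 3 1 5 2 4 6.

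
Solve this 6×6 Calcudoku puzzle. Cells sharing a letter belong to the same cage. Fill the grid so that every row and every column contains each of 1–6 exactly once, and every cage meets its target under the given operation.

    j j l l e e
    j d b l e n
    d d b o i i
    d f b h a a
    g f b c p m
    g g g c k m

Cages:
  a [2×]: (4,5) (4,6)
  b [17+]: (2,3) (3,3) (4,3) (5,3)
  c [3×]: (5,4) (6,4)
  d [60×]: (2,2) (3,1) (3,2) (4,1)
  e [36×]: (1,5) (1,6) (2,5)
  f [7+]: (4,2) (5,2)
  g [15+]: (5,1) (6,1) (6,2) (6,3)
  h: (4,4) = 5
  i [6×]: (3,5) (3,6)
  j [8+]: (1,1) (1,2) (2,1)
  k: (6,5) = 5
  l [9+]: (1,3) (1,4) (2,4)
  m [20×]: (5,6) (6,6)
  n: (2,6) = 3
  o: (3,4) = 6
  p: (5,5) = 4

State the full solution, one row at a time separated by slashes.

Cage n is a single given cell; hence (2,6) = 3.
O is a freebie, leaving (3,4) = 6.
H is a freebie, which forces (4,4) = 5.
P is a freebie; hence (5,5) = 4.
Row 5 already has 4; hence (5,6) = 5.
Cage k is given, leaving (6,5) = 5.
Column 6 now contains 5; hence (6,6) = 4.
The two cells of cage i must have product 6, which forces (3,5) = 3.
Cage i needs two cells with product 6, which forces (3,6) = 2.
2 is placed in column 6, which forces (4,6) = 1.
Cage g has sum 15, so (5,1) = 6.
Row 5 now contains 6, which forces (5,3) = 2.
Column 5 now contains 3; hence (1,5) = 1.
2 is placed in column 6; hence (1,6) = 6.
Cage e needs product 36, so (2,5) = 6.
Row 4 now contains 1, which forces (4,5) = 2.
2 is placed in row 4, leaving (4,1) = 3.
Cage b has sum 17, so (4,3) = 6.
Column 3 already has 6, so (6,3) = 1.
Row 6 now contains 1, leaving (6,4) = 3.
Cage l needs sum 9, which forces (1,3) = 3.
Row 4 already has 6; hence (4,2) = 4.
Cage f's pair has sum 7; hence (5,2) = 3.
3 is placed in column 4, so (5,4) = 1.
Row 6 now contains 1, so (6,1) = 2.
Cage g needs sum 15, which forces (6,2) = 6.
Cage j has sum 8; hence (1,1) = 5.
The 3 cells of cage j must have sum 8, which forces (1,2) = 2.
Row 1 already has 2; hence (1,4) = 4.
Column 1 already has 2, leaving (2,1) = 1.
Row 2 already has 1, which forces (2,2) = 5.
Row 2 now contains 5; hence (2,3) = 4.
Column 4 already has 4, so (2,4) = 2.
Cage d needs product 60; hence (3,1) = 4.
5 is placed in column 2, leaving (3,2) = 1.
Column 3 now contains 4, which forces (3,3) = 5.

5 2 3 4 1 6 / 1 5 4 2 6 3 / 4 1 5 6 3 2 / 3 4 6 5 2 1 / 6 3 2 1 4 5 / 2 6 1 3 5 4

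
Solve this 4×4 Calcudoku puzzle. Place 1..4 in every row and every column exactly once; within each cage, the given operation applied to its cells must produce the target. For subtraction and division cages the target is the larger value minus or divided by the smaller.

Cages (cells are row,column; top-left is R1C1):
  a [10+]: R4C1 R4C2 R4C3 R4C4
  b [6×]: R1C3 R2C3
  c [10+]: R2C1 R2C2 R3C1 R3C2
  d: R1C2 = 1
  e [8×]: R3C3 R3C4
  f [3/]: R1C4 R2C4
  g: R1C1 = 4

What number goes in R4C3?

1

Cage g is a single given cell, which forces R1C1 = 4.
Cage d is a single given cell, leaving R1C2 = 1.
Row 1 already has 1, which forces R1C4 = 3.
Column 4 now contains 3, which forces R2C4 = 1.
Row 1 already has 3, which forces R1C3 = 2.
Cage b needs two cells with product 6, so R2C3 = 3.
Column 3 already has 2, so R3C3 = 4.
4 is placed in row 3, which forces R3C4 = 2.
4 is placed in column 3, which forces R4C3 = 1.
Column 4 already has 2; hence R4C4 = 4.
Row 2 already has 3, leaving R2C1 = 2.
Cage c needs sum 10; hence R2C2 = 4.
Cage c has sum 10, leaving R3C1 = 1.
Row 3 now contains 2, which forces R3C2 = 3.
Column 1 already has 2, which forces R4C1 = 3.
Column 2 already has 3, leaving R4C2 = 2.
The full grid is 4 1 2 3 / 2 4 3 1 / 1 3 4 2 / 3 2 1 4.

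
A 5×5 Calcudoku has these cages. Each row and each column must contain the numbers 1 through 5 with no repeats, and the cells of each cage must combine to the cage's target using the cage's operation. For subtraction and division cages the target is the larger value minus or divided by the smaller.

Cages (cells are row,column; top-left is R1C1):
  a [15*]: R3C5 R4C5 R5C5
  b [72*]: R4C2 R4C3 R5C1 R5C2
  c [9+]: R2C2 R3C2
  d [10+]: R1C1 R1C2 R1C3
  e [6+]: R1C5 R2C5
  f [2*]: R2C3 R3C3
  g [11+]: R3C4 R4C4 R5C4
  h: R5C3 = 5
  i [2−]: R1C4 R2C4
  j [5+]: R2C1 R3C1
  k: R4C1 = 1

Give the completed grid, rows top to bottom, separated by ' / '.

5 1 4 3 2 / 3 5 2 1 4 / 2 4 1 5 3 / 1 2 3 4 5 / 4 3 5 2 1

K is a freebie, which forces R4C1 = 1.
Cage h is given, so R5C3 = 5.
In row 5, 1 can only go at R5C5, so R5C5 = 1.
Row 3 needs a 1, and only R3C3 is open for it.
Column 3 already has 1, so R2C3 = 2.
Row 2 already has 2, so R2C5 = 4.
Column 5 already has 4, leaving R1C5 = 2.
Row 2 already has 2, which forces R2C1 = 3.
Row 2 now contains 4, leaving R2C2 = 5.
Row 2 now contains 5; hence R2C4 = 1.
The two cells of cage j must have sum 5, leaving R3C1 = 2.
The two cells of cage c must have sum 9; hence R3C2 = 4.
Row 3 now contains 4, so R3C4 = 5.
5 is placed in row 3, so R3C5 = 3.
3 is placed in column 5, which forces R4C5 = 5.
Column 1 now contains 2, which forces R5C1 = 4.
4 is placed in row 5, leaving R5C4 = 2.
Row 1 now contains 2; hence R1C1 = 5.
Column 2 now contains 5; hence R1C2 = 1.
Cage d has sum 10, which forces R1C3 = 4.
Column 4 now contains 5, so R1C4 = 3.
Cage b needs product 72; hence R4C2 = 2.
Cage b needs product 72; hence R4C3 = 3.
2 is placed in column 4, leaving R4C4 = 4.
2 is placed in row 5, leaving R5C2 = 3.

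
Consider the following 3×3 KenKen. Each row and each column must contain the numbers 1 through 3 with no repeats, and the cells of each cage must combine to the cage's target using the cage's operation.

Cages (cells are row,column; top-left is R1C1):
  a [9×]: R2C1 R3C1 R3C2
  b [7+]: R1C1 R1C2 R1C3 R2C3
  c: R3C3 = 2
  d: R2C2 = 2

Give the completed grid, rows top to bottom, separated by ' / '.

2 1 3 / 3 2 1 / 1 3 2

Cage a needs product 9, leaving R2C1 = 3.
D is a freebie, leaving R2C2 = 2.
The 4 cells of cage b must have sum 7, leaving R2C3 = 1.
Cage a needs product 9, so R3C1 = 1.
The 3 cells of cage a must have product 9, leaving R3C2 = 3.
Cage c is a single given cell; hence R3C3 = 2.
1 is placed in column 1, leaving R1C1 = 2.
3 is placed in column 2, so R1C2 = 1.
2 is placed in column 3, so R1C3 = 3.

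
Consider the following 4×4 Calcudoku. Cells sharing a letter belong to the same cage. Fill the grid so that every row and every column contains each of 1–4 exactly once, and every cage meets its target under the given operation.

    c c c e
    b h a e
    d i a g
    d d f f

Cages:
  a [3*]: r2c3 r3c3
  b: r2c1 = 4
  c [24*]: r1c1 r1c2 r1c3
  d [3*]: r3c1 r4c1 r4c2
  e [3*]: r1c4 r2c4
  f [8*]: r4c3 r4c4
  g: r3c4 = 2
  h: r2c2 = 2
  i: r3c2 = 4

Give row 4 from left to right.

3 1 2 4

B is a freebie; hence r2c1 = 4.
H is a freebie, so r2c2 = 2.
Cage d has product 3, which forces r3c1 = 1.
Cage i is given; hence r3c2 = 4.
Row 3 now contains 1, leaving r3c3 = 3.
G is a freebie, leaving r3c4 = 2.
Cage d has product 3, leaving r4c1 = 3.
The 3 cells of cage d must have product 3, leaving r4c2 = 1.
Column 4 now contains 2, so r4c4 = 4.
Column 1 now contains 3, so r1c1 = 2.
Column 2 already has 4, leaving r1c2 = 3.
The 3 cells of cage c must have product 24, leaving r1c3 = 4.
3 is placed in row 1, so r1c4 = 1.
Column 3 now contains 3, so r2c3 = 1.
Column 4 now contains 1, leaving r2c4 = 3.
Row 4 already has 4, leaving r4c3 = 2.
Completed grid: 2 3 4 1 / 4 2 1 3 / 1 4 3 2 / 3 1 2 4.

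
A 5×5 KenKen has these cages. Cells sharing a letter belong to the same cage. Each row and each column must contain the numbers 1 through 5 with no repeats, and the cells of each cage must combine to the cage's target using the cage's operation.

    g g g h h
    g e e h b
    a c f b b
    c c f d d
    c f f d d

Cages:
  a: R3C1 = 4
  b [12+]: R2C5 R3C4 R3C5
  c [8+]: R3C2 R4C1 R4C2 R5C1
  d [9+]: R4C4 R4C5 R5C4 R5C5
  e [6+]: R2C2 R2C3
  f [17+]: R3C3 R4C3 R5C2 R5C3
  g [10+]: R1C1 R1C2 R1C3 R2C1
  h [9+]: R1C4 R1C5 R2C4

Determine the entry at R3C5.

2

Cage a is given, so R3C1 = 4.
Cage f has sum 17; hence R5C2 = 5.
In row 3, 1 can only go at R3C2, so R3C2 = 1.
In row 3, 2 can only go at R3C5, so R3C5 = 2.
Cage b needs sum 12, leaving R2C5 = 5.
Cage b needs sum 12; hence R3C4 = 5.
Row 3 now contains 5, so R3C3 = 3.
Cage f needs sum 17; hence R4C3 = 5.
Cage f needs sum 17; hence R5C3 = 4.
Cage e needs two cells with sum 6, which forces R2C2 = 4.
Column 3 already has 4, leaving R2C3 = 2.
Row 2 already has 2; hence R2C4 = 3.
Cage g needs sum 10; hence R1C1 = 5.
The 4 cells of cage g must have sum 10, so R1C2 = 3.
Column 3 already has 2, so R1C3 = 1.
Cage h needs sum 9, which forces R1C4 = 2.
Cage h has sum 9; hence R1C5 = 4.
Row 2 now contains 3, leaving R2C1 = 1.
Column 1 now contains 1, so R4C1 = 3.
Column 2 now contains 3, leaving R4C2 = 2.
The 4 cells of cage d must have sum 9, leaving R4C4 = 4.
The 4 cells of cage d must have sum 9, so R4C5 = 1.
3 is placed in column 1, leaving R5C1 = 2.
Cage d has sum 9; hence R5C4 = 1.
Cage d has sum 9, leaving R5C5 = 3.
Completed grid: 5 3 1 2 4 / 1 4 2 3 5 / 4 1 3 5 2 / 3 2 5 4 1 / 2 5 4 1 3.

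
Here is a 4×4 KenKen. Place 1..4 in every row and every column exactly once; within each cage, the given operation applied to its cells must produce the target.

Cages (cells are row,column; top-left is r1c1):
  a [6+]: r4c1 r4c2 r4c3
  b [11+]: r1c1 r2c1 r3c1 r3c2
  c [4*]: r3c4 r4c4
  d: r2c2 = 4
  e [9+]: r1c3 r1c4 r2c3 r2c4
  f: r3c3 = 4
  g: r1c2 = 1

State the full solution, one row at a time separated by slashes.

4 1 3 2 / 2 4 1 3 / 3 2 4 1 / 1 3 2 4

Cage g is a single given cell, leaving r1c2 = 1.
Cage d is given, which forces r2c2 = 4.
Cage f is given, so r3c3 = 4.
Row 3 now contains 4, which forces r3c4 = 1.
1 is placed in column 4, leaving r4c4 = 4.
Cage b needs sum 11; hence r1c1 = 4.
The 4 cells of cage e must have sum 9; hence r1c3 = 3.
Cage e has sum 9, so r1c4 = 2.
The 4 cells of cage b must have sum 11, so r2c1 = 2.
The 4 cells of cage e must have sum 9, which forces r2c3 = 1.
The 4 cells of cage e must have sum 9; hence r2c4 = 3.
Cage b has sum 11, leaving r3c1 = 3.
The 4 cells of cage b must have sum 11; hence r3c2 = 2.
3 is placed in column 1, leaving r4c1 = 1.
Column 2 already has 2; hence r4c2 = 3.
Column 3 now contains 1; hence r4c3 = 2.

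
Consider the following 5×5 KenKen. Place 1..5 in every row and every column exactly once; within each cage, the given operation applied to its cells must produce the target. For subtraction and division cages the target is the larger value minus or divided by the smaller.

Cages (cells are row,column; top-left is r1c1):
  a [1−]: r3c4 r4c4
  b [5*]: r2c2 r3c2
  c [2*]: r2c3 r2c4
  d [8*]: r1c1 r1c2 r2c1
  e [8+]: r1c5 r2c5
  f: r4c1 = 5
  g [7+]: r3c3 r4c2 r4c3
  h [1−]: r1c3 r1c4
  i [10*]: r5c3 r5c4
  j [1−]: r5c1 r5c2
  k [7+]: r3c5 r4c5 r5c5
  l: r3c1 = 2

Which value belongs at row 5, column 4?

2

L is a freebie; hence r3c1 = 2.
Cage f is a single given cell, so r4c1 = 5.
The 3 cells of cage d must have product 8, leaving r1c2 = 2.
In row 1, 1 can only go at r1c1, so r1c1 = 1.
Column 1 now contains 1, so r2c1 = 4.
Column 1 now contains 4; hence r5c1 = 3.
The two cells of cage j must have difference 1, leaving r5c2 = 4.
In row 2, 3 can only go at r2c5, so r2c5 = 3.
3 is placed in column 5, so r1c5 = 5.
Row 2 needs a 5, and only r2c2 is open for it.
Column 2 already has 5, which forces r3c2 = 1.
1 is placed in row 3, which forces r3c5 = 4.
Column 2 already has 1, which forces r4c2 = 3.
Row 3 now contains 4, which forces r3c3 = 3.
3 is placed in row 3; hence r3c4 = 5.
Cage g needs sum 7, so r4c3 = 1.
1 is placed in row 4; hence r4c5 = 2.
5 is placed in column 4, leaving r5c4 = 2.
Column 5 now contains 2; hence r5c5 = 1.
3 is placed in column 3, leaving r1c3 = 4.
Cage h needs two cells with difference 1; hence r1c4 = 3.
Column 3 now contains 1, leaving r2c3 = 2.
Column 4 already has 2, which forces r2c4 = 1.
2 is placed in row 4; hence r4c4 = 4.
Row 5 already has 2; hence r5c3 = 5.
Completed grid: 1 2 4 3 5 / 4 5 2 1 3 / 2 1 3 5 4 / 5 3 1 4 2 / 3 4 5 2 1.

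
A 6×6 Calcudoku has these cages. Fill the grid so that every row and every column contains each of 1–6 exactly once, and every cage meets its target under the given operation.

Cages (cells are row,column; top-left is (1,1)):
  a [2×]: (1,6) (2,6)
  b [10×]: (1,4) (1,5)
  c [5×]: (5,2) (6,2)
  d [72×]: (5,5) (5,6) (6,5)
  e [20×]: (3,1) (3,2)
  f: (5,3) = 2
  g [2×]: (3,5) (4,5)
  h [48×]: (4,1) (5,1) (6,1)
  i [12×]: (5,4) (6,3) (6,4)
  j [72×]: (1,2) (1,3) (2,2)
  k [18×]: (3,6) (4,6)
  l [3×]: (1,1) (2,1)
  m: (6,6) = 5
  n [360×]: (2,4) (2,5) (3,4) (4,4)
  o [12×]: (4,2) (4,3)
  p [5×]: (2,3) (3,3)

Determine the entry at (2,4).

6

Cage f is given; hence (5,3) = 2.
Cage m is a single given cell, so (6,6) = 5.
Cage c needs two cells with product 5, leaving (5,2) = 5.
5 is placed in row 6, leaving (6,2) = 1.
Cage e needs two cells with product 20, which forces (3,1) = 5.
Column 2 already has 5, which forces (3,2) = 4.
Row 3 now contains 5, so (3,3) = 1.
1 is placed in row 3; hence (3,5) = 2.
Column 5 now contains 2, leaving (4,5) = 1.
The 3 cells of cage i must have product 12, which forces (5,4) = 1.
The two cells of cage b must have product 10, leaving (1,4) = 2.
Column 5 now contains 2, leaving (1,5) = 5.
Row 1 now contains 2, which forces (1,6) = 1.
Column 3 already has 1, leaving (2,3) = 5.
1 is placed in column 6; hence (2,6) = 2.
1 is placed in row 1, so (1,1) = 3.
Row 1 already has 3, leaving (1,2) = 6.
Cage j needs product 72, leaving (1,3) = 4.
The two cells of cage l must have product 3, which forces (2,1) = 1.
Column 2 already has 6, leaving (2,2) = 3.
Column 2 already has 3, leaving (4,2) = 2.
Column 3 now contains 4, so (4,3) = 6.
The 4 cells of cage n must have product 360, leaving (4,4) = 5.
Row 4 already has 6; hence (4,6) = 3.
Column 3 now contains 4; hence (6,3) = 3.
Row 6 now contains 3, leaving (6,4) = 4.
4 is placed in row 6, so (6,5) = 6.
Column 4 now contains 4, so (2,4) = 6.
Column 5 now contains 6; hence (2,5) = 4.
Cage n has product 360; hence (3,4) = 3.
Column 6 already has 3, leaving (3,6) = 6.
Row 4 already has 6, so (4,1) = 4.
Cage h has product 48, which forces (5,1) = 6.
The 3 cells of cage d must have product 72, which forces (5,5) = 3.
Cage d has product 72, leaving (5,6) = 4.
6 is placed in row 6, leaving (6,1) = 2.
The full grid is 3 6 4 2 5 1 / 1 3 5 6 4 2 / 5 4 1 3 2 6 / 4 2 6 5 1 3 / 6 5 2 1 3 4 / 2 1 3 4 6 5.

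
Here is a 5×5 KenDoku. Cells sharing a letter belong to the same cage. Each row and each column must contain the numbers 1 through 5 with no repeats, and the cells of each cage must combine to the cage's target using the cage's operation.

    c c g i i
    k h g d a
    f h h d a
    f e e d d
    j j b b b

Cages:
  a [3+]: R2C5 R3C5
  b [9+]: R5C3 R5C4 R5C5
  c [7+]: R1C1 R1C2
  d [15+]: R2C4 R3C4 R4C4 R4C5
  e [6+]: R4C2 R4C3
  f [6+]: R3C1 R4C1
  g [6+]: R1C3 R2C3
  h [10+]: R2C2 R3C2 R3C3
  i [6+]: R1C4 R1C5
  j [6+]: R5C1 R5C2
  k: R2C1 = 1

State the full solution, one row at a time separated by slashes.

3 4 2 1 5 / 1 3 4 5 2 / 4 2 5 3 1 / 2 5 1 4 3 / 5 1 3 2 4

Cage k is a single given cell, so R2C1 = 1.
1 is placed in row 2, leaving R2C5 = 2.
Column 5 already has 2, leaving R3C5 = 1.
Column 1 needs a 3, and only R1C1 is open for it.
The two cells of cage c must have sum 7; hence R1C2 = 4.
Row 1 already has 4, leaving R1C5 = 5.
Cage i needs two cells with sum 6, which forces R1C4 = 1.
Row 1 now contains 1, which forces R1C3 = 2.
Cage g needs two cells with sum 6, which forces R2C3 = 4.
Cage h has sum 10, which forces R3C2 = 2.
Column 2 already has 2, which forces R5C2 = 1.
1 is placed in row 5, which forces R5C3 = 3.
Row 5 now contains 3; hence R5C5 = 4.
Cage h needs sum 10, so R2C2 = 3.
Row 2 now contains 3; hence R2C4 = 5.
Row 3 already has 2, so R3C1 = 4.
Column 3 already has 3, so R3C3 = 5.
Row 3 already has 4, so R3C4 = 3.
Cage f needs two cells with sum 6, leaving R4C1 = 2.
1 is placed in column 2, leaving R4C2 = 5.
Cage e needs two cells with sum 6, leaving R4C3 = 1.
5 is placed in column 4, which forces R4C4 = 4.
Column 5 already has 4; hence R4C5 = 3.
Row 5 already has 4, leaving R5C1 = 5.
Cage b needs sum 9, leaving R5C4 = 2.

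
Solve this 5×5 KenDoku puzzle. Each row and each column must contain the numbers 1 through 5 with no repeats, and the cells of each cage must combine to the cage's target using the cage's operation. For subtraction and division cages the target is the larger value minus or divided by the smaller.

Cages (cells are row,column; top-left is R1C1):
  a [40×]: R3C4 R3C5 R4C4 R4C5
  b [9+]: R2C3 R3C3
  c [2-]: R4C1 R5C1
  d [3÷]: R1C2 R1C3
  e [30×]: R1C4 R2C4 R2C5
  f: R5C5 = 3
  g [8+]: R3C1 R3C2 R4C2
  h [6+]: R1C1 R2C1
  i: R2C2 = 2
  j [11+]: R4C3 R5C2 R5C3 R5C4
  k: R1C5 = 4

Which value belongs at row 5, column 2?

5

Cage k is given; hence R1C5 = 4.
Cage i is given, so R2C2 = 2.
F is a freebie, leaving R5C5 = 3.
Cage e has product 30, which forces R1C4 = 2.
The 3 cells of cage e must have product 30, so R2C4 = 3.
3 is placed in column 5; hence R2C5 = 5.
The two cells of cage h must have sum 6; hence R1C1 = 5.
The two cells of cage h must have sum 6; hence R2C1 = 1.
Row 2 already has 5; hence R2C3 = 4.
Cage b needs two cells with sum 9, so R3C3 = 5.
Row 3 already has 5; hence R3C4 = 4.
Column 4 now contains 4; hence R4C4 = 5.
Column 3 now contains 5, leaving R5C3 = 2.
Column 4 now contains 5, which forces R5C4 = 1.
The 3 cells of cage g must have sum 8; hence R3C1 = 3.
The 3 cells of cage g must have sum 8, leaving R3C2 = 1.
Row 3 now contains 1; hence R3C5 = 2.
The two cells of cage c must have difference 2, which forces R4C1 = 2.
Cage g needs sum 8, leaving R4C2 = 4.
The 4 cells of cage j must have sum 11; hence R4C3 = 3.
Column 5 already has 2; hence R4C5 = 1.
2 is placed in row 5, which forces R5C1 = 4.
The 4 cells of cage j must have sum 11, leaving R5C2 = 5.
Column 2 now contains 1, which forces R1C2 = 3.
Column 3 already has 3, leaving R1C3 = 1.
Filled in: 5 3 1 2 4 / 1 2 4 3 5 / 3 1 5 4 2 / 2 4 3 5 1 / 4 5 2 1 3.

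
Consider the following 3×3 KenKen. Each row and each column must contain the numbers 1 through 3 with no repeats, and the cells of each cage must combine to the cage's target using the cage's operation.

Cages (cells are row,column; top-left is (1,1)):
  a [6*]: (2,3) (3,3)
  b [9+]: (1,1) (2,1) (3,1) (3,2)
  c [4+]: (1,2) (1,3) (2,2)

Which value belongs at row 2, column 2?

1

The 3 cells of cage c must have sum 4, leaving (1,2) = 2.
The 3 cells of cage c must have sum 4, which forces (1,3) = 1.
Cage c needs sum 4, leaving (2,2) = 1.
Cage b has sum 9; hence (3,2) = 3.
Row 3 already has 3, leaving (3,3) = 2.
1 is placed in row 1, so (1,1) = 3.
The 4 cells of cage b must have sum 9, so (2,1) = 2.
Column 3 already has 2, so (2,3) = 3.
Row 3 now contains 2, leaving (3,1) = 1.
Filled in: 3 2 1 / 2 1 3 / 1 3 2.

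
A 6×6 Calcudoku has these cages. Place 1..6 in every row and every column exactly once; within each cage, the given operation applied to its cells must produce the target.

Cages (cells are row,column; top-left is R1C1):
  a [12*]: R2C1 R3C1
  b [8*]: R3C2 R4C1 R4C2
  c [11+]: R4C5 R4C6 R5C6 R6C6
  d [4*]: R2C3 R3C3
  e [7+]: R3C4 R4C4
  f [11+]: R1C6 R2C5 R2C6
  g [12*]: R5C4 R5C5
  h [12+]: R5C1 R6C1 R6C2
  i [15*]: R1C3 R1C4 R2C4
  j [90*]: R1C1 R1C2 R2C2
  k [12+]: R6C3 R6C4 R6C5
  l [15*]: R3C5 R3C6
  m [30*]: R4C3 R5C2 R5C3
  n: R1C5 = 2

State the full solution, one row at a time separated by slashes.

N is a freebie; hence R1C5 = 2.
In row 1, 4 can only go at R1C6, so R1C6 = 4.
The only place for 1 in row 1 is R1C4.
In row 3, 6 can only go at R3C1, so R3C1 = 6.
Cage a's pair has product 12, leaving R2C1 = 2.
Row 1 needs a 6, and only R1C2 is open for it.
The only place for 1 in column 1 is R4C1.
In row 3, 1 can only go at R3C3, so R3C3 = 1.
Column 3 now contains 1; hence R2C3 = 4.
The only place for 4 in row 4 is R4C2.
4 is placed in column 2, leaving R3C2 = 2.
Row 3 already has 2, so R3C4 = 4.
The two cells of cage e must have sum 7, which forces R4C4 = 3.
3 is placed in row 4, so R4C5 = 5.
Row 4 already has 5, which forces R4C6 = 2.
3 is placed in column 4; hence R5C4 = 2.
Cage i needs product 15, which forces R1C3 = 3.
3 is placed in column 4, so R2C4 = 5.
5 is placed in column 5, which forces R3C5 = 3.
Cage l needs two cells with product 15, leaving R3C6 = 5.
2 is placed in row 4, so R4C3 = 6.
Cage m has product 30, which forces R5C2 = 1.
Cage m has product 30, which forces R5C3 = 5.
Cage g's pair has product 12, which forces R5C5 = 6.
1 is placed in row 5, so R5C6 = 3.
Column 3 now contains 5, leaving R6C3 = 2.
5 is placed in column 4, which forces R6C4 = 6.
3 is placed in column 6, which forces R6C6 = 1.
3 is placed in row 1; hence R1C1 = 5.
5 is placed in row 2, leaving R2C2 = 3.
6 is placed in column 5, so R2C5 = 1.
1 is placed in column 6, so R2C6 = 6.
3 is placed in row 5, which forces R5C1 = 4.
Column 1 now contains 5, which forces R6C1 = 3.
Column 2 now contains 3, leaving R6C2 = 5.
1 is placed in row 6, leaving R6C5 = 4.

5 6 3 1 2 4 / 2 3 4 5 1 6 / 6 2 1 4 3 5 / 1 4 6 3 5 2 / 4 1 5 2 6 3 / 3 5 2 6 4 1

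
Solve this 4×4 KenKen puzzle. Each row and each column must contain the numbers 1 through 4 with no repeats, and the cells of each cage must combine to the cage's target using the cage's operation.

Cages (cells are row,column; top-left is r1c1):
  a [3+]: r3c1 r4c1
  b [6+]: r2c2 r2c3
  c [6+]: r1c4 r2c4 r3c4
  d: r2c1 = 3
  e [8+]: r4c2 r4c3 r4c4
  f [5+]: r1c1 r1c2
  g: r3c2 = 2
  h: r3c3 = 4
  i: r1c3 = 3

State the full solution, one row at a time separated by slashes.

Cage i is given, which forces r1c3 = 3.
Cage d is given, leaving r2c1 = 3.
Cage g is given, so r3c2 = 2.
H is a freebie, leaving r3c3 = 4.
Column 3 now contains 4, leaving r4c3 = 1.
Column 2 now contains 2, which forces r2c2 = 4.
Column 3 now contains 4; hence r2c3 = 2.
2 is placed in row 2, leaving r2c4 = 1.
Row 3 now contains 2, which forces r3c1 = 1.
Cage c needs sum 6, so r3c4 = 3.
1 is placed in row 4, so r4c1 = 2.
Column 2 now contains 4; hence r4c2 = 3.
Column 4 now contains 3, leaving r4c4 = 4.
Column 1 already has 1, which forces r1c1 = 4.
Column 2 now contains 4, which forces r1c2 = 1.
Column 4 already has 1, which forces r1c4 = 2.

4 1 3 2 / 3 4 2 1 / 1 2 4 3 / 2 3 1 4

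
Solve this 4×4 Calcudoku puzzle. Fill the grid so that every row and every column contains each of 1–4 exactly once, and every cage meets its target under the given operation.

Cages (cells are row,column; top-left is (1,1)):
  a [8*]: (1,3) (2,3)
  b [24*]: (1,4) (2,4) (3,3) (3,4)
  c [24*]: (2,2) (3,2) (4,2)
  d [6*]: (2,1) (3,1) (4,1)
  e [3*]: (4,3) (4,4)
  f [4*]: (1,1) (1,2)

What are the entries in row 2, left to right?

1 3 4 2

Row 1 needs a 3, and only (1,4) is open for it.
Cage e's pair has product 3; hence (4,3) = 3.
Column 4 now contains 3, leaving (4,4) = 1.
The 4 cells of cage b must have product 24, leaving (3,3) = 1.
Row 4 already has 1, so (4,1) = 2.
2 is placed in row 4, which forces (4,2) = 4.
Cage f's pair has product 4, which forces (1,1) = 4.
4 is placed in column 2; hence (1,2) = 1.
4 is placed in row 1, so (1,3) = 2.
Cage d has product 6, so (2,1) = 1.
2 is placed in column 3, which forces (2,3) = 4.
Row 2 now contains 4, so (2,4) = 2.
Row 3 now contains 1, so (3,1) = 3.
3 is placed in row 3, so (3,2) = 2.
Column 4 already has 2, leaving (3,4) = 4.
Row 2 already has 2, leaving (2,2) = 3.
Completed grid: 4 1 2 3 / 1 3 4 2 / 3 2 1 4 / 2 4 3 1.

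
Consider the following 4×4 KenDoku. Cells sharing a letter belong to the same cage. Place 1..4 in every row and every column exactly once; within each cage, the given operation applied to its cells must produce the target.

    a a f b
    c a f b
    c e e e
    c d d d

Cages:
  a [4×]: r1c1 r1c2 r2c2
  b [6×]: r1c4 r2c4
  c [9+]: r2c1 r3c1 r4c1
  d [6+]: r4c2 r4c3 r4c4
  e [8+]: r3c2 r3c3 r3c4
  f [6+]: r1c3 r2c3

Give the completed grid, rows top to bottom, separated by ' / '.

Row 1 needs a 3, and only r1c4 is open for it.
3 is placed in column 4, leaving r2c4 = 2.
Column 4 now contains 2; hence r4c4 = 1.
Cage a has product 4, leaving r1c1 = 1.
Cage a needs product 4, which forces r1c2 = 4.
Cage f needs two cells with sum 6, so r1c3 = 2.
Row 2 now contains 2; hence r2c2 = 1.
Row 2 now contains 2; hence r2c3 = 4.
Column 2 now contains 1; hence r3c2 = 3.
3 is placed in row 3, leaving r3c3 = 1.
Column 4 now contains 1; hence r3c4 = 4.
3 is placed in column 2; hence r4c2 = 2.
Column 3 already has 2, leaving r4c3 = 3.
Row 2 already has 4, which forces r2c1 = 3.
Row 3 already has 4, so r3c1 = 2.
3 is placed in row 4, so r4c1 = 4.

1 4 2 3 / 3 1 4 2 / 2 3 1 4 / 4 2 3 1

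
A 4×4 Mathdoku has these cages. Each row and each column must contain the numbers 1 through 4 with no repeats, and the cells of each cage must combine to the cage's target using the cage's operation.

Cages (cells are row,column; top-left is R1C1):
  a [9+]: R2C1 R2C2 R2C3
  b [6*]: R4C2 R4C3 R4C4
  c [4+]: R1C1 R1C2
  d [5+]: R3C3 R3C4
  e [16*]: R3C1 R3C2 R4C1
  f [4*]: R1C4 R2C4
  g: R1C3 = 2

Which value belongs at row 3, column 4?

Cage g is a single given cell, so R1C3 = 2.
Row 1 needs a 4, and only R1C4 is open for it.
Column 4 already has 4, leaving R2C4 = 1.
1 is placed in column 4, which forces R3C4 = 2.
2 is placed in column 4, which forces R4C4 = 3.
Cage e needs product 16, which forces R3C1 = 1.
Row 3 now contains 2, so R3C2 = 4.
The two cells of cage d must have sum 5, so R3C3 = 3.
The 3 cells of cage e must have product 16, leaving R4C1 = 4.
Cage b has product 6, which forces R4C2 = 2.
Row 4 now contains 3; hence R4C3 = 1.
Column 1 already has 1; hence R1C1 = 3.
Cage c's pair has sum 4, which forces R1C2 = 1.
Cage a has sum 9, so R2C1 = 2.
Column 2 now contains 2; hence R2C2 = 3.
Column 3 already has 3, which forces R2C3 = 4.
Completed grid: 3 1 2 4 / 2 3 4 1 / 1 4 3 2 / 4 2 1 3.

2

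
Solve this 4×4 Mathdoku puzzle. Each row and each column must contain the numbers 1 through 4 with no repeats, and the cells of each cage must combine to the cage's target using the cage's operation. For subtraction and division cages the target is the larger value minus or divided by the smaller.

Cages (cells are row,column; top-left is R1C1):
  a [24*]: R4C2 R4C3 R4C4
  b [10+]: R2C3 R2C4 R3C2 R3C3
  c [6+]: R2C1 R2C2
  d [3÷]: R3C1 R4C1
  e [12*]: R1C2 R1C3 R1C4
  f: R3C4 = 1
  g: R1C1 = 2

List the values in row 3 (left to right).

Cage g is given, so R1C1 = 2.
Column 1 already has 2, so R2C1 = 4.
Row 2 already has 4, leaving R2C2 = 2.
Cage f is a single given cell, leaving R3C4 = 1.
The 4 cells of cage b must have sum 10, so R2C3 = 1.
1 is placed in column 4, leaving R2C4 = 3.
Row 3 now contains 1, so R3C1 = 3.
The 4 cells of cage b must have sum 10, leaving R3C2 = 4.
Cage b has sum 10, which forces R3C3 = 2.
Cage d needs two cells with quotient 3, so R4C1 = 1.
4 is placed in column 2, leaving R4C2 = 3.
Row 4 already has 3, which forces R4C3 = 4.
Row 4 now contains 4, which forces R4C4 = 2.
Column 2 now contains 3, so R1C2 = 1.
Column 3 already has 4, so R1C3 = 3.
3 is placed in column 4; hence R1C4 = 4.
The full grid is 2 1 3 4 / 4 2 1 3 / 3 4 2 1 / 1 3 4 2.

3 4 2 1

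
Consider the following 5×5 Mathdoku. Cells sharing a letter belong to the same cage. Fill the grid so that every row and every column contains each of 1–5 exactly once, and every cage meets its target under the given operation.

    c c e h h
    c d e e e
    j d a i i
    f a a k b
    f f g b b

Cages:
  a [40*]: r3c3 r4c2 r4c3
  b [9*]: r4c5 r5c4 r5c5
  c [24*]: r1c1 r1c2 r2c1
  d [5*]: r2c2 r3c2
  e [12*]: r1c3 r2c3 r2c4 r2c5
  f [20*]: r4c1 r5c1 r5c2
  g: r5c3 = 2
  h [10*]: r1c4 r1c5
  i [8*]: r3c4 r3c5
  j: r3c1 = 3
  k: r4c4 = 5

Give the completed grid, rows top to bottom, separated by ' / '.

4 3 1 2 5 / 2 5 3 1 4 / 3 1 5 4 2 / 1 2 4 5 3 / 5 4 2 3 1

J is a freebie, so r3c1 = 3.
K is a freebie, so r4c4 = 5.
Cage b has product 9, leaving r4c5 = 3.
G is a freebie, leaving r5c3 = 2.
Cage b needs product 9; hence r5c4 = 3.
The 3 cells of cage b must have product 9, so r5c5 = 1.
Cage c needs product 24, leaving r1c2 = 3.
Column 3 already has 2, which forces r1c3 = 1.
Column 4 already has 5, which forces r1c4 = 2.
Cage h needs two cells with product 10, so r1c5 = 5.
The 4 cells of cage e must have product 12; hence r2c3 = 3.
Cage e needs product 12, so r2c4 = 1.
Cage e needs product 12, which forces r2c5 = 4.
The 3 cells of cage a must have product 40; hence r3c3 = 5.
2 is placed in column 4, which forces r3c4 = 4.
Column 5 now contains 4; hence r3c5 = 2.
Cage f has product 20, leaving r4c1 = 1.
The 3 cells of cage a must have product 40; hence r4c2 = 2.
Column 3 already has 2, leaving r4c3 = 4.
2 is placed in row 1, leaving r1c1 = 4.
Row 2 now contains 4, so r2c1 = 2.
Row 2 already has 1, so r2c2 = 5.
Row 3 now contains 5, so r3c2 = 1.
Column 1 already has 4, which forces r5c1 = 5.
5 is placed in column 2, leaving r5c2 = 4.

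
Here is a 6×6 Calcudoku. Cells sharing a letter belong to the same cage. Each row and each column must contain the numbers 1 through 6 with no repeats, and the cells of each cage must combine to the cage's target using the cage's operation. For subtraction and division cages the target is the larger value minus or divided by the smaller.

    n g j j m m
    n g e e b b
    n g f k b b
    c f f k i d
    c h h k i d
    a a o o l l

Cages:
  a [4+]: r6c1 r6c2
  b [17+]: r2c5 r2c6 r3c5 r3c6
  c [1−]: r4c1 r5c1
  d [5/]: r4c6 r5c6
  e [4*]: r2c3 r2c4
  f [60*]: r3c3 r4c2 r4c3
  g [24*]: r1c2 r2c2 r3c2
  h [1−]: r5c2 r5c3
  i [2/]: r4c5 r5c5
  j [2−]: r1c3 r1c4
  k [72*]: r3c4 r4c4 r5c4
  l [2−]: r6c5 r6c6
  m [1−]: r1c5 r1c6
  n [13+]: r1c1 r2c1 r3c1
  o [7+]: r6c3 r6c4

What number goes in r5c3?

1

Row 3 needs a 1, and only r3c2 is open for it.
Cage g has product 24, which forces r1c2 = 4.
Cage g needs product 24, so r2c2 = 6.
Cage a's pair has sum 4, leaving r6c1 = 1.
Column 2 now contains 1, so r6c2 = 3.
The 4 cells of cage b must have sum 17, leaving r2c5 = 5.
In row 1, 6 can only go at r1c1, so r1c1 = 6.
Row 3 needs a 2, and only r3c3 is open for it.
The 3 cells of cage f must have product 60; hence r4c2 = 5.
Cage f has product 60; hence r4c3 = 6.
Row 4 already has 5, so r4c6 = 1.
5 is placed in column 2, which forces r5c2 = 2.
1 is placed in column 6, so r5c6 = 5.
Column 3 already has 2, leaving r6c3 = 5.
Cage o's pair has sum 7, so r6c4 = 2.
Row 1 needs a 5, and only r1c4 is open for it.
The two cells of cage j must have difference 2, leaving r1c3 = 3.
3 is placed in row 1; hence r1c6 = 2.
Column 6 already has 2, so r2c6 = 3.
Column 3 already has 3, so r5c3 = 1.
Row 1 already has 2, leaving r1c5 = 1.
Row 2 already has 3; hence r2c1 = 2.
Column 3 now contains 1, so r2c3 = 4.
The two cells of cage e must have product 4, leaving r2c4 = 1.
The 3 cells of cage n must have sum 13, so r3c1 = 5.
The 4 cells of cage b must have sum 17; hence r3c5 = 3.
The 4 cells of cage b must have sum 17; hence r3c6 = 6.
Column 5 already has 3; hence r4c5 = 2.
Column 6 already has 6, which forces r6c6 = 4.
Row 3 now contains 6; hence r3c4 = 4.
The 3 cells of cage k must have product 72, so r4c4 = 3.
The 3 cells of cage k must have product 72, so r5c4 = 6.
Cage i's pair has quotient 2, which forces r5c5 = 4.
Row 6 already has 4; hence r6c5 = 6.
3 is placed in row 4, leaving r4c1 = 4.
4 is placed in row 5, so r5c1 = 3.
The full grid is 6 4 3 5 1 2 / 2 6 4 1 5 3 / 5 1 2 4 3 6 / 4 5 6 3 2 1 / 3 2 1 6 4 5 / 1 3 5 2 6 4.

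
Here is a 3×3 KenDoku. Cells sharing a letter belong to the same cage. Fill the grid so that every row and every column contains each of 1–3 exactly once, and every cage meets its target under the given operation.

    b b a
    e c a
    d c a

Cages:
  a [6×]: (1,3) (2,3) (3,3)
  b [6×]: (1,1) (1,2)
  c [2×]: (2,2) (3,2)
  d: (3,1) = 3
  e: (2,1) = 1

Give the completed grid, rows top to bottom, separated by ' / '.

2 3 1 / 1 2 3 / 3 1 2

Cage e is given, leaving (2,1) = 1.
Row 2 now contains 1, so (2,2) = 2.
2 is placed in row 2; hence (2,3) = 3.
D is a freebie, leaving (3,1) = 3.
2 is placed in column 2, which forces (3,2) = 1.
Row 3 now contains 1, so (3,3) = 2.
Column 1 now contains 3; hence (1,1) = 2.
2 is placed in column 2; hence (1,2) = 3.
Column 3 already has 2; hence (1,3) = 1.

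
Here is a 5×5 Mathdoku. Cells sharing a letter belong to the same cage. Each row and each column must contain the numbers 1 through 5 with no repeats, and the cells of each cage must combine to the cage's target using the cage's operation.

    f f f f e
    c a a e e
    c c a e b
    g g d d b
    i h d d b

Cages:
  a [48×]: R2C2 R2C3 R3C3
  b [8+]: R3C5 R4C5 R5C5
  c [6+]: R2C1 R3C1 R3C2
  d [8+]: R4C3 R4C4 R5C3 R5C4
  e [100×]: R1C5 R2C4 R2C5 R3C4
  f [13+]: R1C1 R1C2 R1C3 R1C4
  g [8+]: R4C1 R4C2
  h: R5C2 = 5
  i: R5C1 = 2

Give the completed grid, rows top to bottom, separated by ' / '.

4 1 5 3 2 / 1 4 3 2 5 / 3 2 4 5 1 / 5 3 2 1 4 / 2 5 1 4 3

Cage a needs product 48, which forces R2C2 = 4.
The 3 cells of cage a must have product 48, so R2C3 = 3.
Cage a needs product 48, so R3C3 = 4.
Cage i is a single given cell, leaving R5C1 = 2.
H is a freebie, which forces R5C2 = 5.
Row 5 now contains 2; hence R5C3 = 1.
Column 3 already has 1, which forces R1C3 = 5.
2 is placed in column 1; hence R2C1 = 1.
Cage c has sum 6, leaving R3C1 = 3.
Cage c has sum 6; hence R3C2 = 2.
Row 3 already has 2, which forces R3C4 = 5.
Row 3 already has 3; hence R3C5 = 1.
Cage g's pair has sum 8; hence R4C1 = 5.
Column 2 now contains 5, which forces R4C2 = 3.
Column 3 already has 1, which forces R4C3 = 2.
The 4 cells of cage d must have sum 8; hence R4C4 = 1.
3 is placed in row 4, so R4C5 = 4.
Cage d needs sum 8, so R5C4 = 4.
4 is placed in column 5, which forces R5C5 = 3.
Column 1 already has 3, so R1C1 = 4.
Column 2 already has 3, so R1C2 = 1.
Column 4 now contains 4, which forces R1C4 = 3.
4 is placed in column 5, leaving R1C5 = 2.
Column 4 now contains 5, leaving R2C4 = 2.
Cage e needs product 100, leaving R2C5 = 5.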